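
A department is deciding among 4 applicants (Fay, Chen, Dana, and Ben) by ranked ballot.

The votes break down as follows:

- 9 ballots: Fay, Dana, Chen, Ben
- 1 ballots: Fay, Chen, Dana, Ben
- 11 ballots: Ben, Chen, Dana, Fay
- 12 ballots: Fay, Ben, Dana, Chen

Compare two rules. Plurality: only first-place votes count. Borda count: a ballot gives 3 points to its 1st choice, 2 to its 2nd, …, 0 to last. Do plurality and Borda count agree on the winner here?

Plurality first-place counts: Fay 22, Chen 0, Dana 0, Ben 11 → Fay.
Borda totals: Fay 66, Chen 33, Dana 42, Ben 57 → Fay.
The two rules agree on Fay.

Yes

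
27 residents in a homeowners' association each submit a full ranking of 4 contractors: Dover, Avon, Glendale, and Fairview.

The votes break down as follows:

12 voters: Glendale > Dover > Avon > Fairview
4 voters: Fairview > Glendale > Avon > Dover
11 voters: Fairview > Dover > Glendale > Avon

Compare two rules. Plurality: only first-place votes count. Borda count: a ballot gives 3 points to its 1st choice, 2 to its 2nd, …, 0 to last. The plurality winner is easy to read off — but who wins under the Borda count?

Plurality first-place counts: Dover 0, Avon 0, Glendale 12, Fairview 15 → Fairview.
Borda totals: Dover 46, Avon 16, Glendale 55, Fairview 45 → Glendale.

Glendale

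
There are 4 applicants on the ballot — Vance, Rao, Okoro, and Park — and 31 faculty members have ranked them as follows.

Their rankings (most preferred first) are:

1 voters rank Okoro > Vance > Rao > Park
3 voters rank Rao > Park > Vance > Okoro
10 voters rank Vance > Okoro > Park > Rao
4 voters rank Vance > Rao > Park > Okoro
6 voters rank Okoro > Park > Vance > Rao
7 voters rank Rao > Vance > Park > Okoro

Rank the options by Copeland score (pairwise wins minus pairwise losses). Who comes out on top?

Pairwise results:
  Vance vs Rao: Vance wins 21–10.
  Vance vs Okoro: Vance wins 24–7.
  Vance vs Park: Vance wins 22–9.
  Rao vs Okoro: Okoro wins 17–14.
  Rao vs Park: Park wins 16–15.
  Okoro vs Park: Okoro wins 17–14.
Copeland scores (wins − losses):
  Vance: 3 − 0 = 3
  Rao: 0 − 3 = -3
  Okoro: 2 − 1 = 1
  Park: 1 − 2 = -1
Vance has the best Copeland score.

Vance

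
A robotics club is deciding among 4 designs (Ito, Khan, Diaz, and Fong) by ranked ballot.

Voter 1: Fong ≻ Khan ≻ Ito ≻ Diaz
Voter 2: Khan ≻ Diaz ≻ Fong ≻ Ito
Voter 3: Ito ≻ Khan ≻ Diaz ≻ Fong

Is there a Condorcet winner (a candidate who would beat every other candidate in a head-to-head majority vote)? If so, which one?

Khan

Head-to-head results (3 voters total):
Ito vs Khan: Khan wins 2–1.
Ito vs Diaz: Ito wins 2–1.
Ito vs Fong: Fong wins 2–1.
Khan vs Diaz: Khan wins 3–0.
Khan vs Fong: Khan wins 2–1.
Diaz vs Fong: Diaz wins 2–1.
Khan beats each rival — Ito (2–1), Diaz (3–0), Fong (2–1) — so Khan is the Condorcet winner.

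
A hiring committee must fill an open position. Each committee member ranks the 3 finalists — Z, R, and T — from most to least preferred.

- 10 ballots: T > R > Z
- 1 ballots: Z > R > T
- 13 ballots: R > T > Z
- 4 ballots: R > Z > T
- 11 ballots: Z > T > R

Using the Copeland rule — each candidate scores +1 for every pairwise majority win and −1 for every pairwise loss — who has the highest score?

T

Pairwise results:
  Z vs R: R wins 27–12.
  Z vs T: T wins 23–16.
  R vs T: T wins 21–18.
Copeland scores (wins − losses):
  Z: 0 − 2 = -2
  R: 1 − 1 = 0
  T: 2 − 0 = 2
T has the best Copeland score.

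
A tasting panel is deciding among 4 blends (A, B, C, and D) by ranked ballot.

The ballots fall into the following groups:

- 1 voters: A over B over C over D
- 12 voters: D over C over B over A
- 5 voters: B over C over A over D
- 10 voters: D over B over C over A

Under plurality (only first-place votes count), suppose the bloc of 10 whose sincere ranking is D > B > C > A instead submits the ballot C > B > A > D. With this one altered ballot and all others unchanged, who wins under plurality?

D

First-place totals with the altered ballot: A 1, B 5, C 10, D 12.
The winner is unchanged: still D.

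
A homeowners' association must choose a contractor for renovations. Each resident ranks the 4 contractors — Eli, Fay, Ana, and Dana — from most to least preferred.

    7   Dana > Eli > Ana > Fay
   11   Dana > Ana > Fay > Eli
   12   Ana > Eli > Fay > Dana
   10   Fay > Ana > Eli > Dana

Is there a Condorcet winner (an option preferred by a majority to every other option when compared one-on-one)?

Head-to-head results (40 voters total):
Eli vs Fay: Fay wins 21–19.
Eli vs Ana: Ana wins 33–7.
Eli vs Dana: Eli wins 22–18.
Fay vs Ana: Ana wins 30–10.
Fay vs Dana: Fay wins 22–18.
Ana vs Dana: Ana wins 22–18.
Ana beats each rival — Eli (33–7), Fay (30–10), Dana (22–18) — so Ana is the Condorcet winner.

Yes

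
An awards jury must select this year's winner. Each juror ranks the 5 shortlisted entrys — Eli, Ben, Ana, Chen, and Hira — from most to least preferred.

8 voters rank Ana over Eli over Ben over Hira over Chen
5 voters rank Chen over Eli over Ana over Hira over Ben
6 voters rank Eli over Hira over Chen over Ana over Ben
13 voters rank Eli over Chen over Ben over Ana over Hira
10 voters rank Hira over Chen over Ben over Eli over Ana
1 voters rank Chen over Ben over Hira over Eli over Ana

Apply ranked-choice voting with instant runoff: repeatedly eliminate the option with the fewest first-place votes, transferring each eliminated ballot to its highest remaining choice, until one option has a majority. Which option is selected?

Round 1: Eli 19, Hira 10, Ana 8, Chen 6, Ben 0. Ben has the fewest and is eliminated.
Round 2: Eli 19, Hira 10, Ana 8, Chen 6. Chen has the fewest and is eliminated.
Round 3: Eli 24, Hira 11, Ana 8. Eli has a majority.

Eli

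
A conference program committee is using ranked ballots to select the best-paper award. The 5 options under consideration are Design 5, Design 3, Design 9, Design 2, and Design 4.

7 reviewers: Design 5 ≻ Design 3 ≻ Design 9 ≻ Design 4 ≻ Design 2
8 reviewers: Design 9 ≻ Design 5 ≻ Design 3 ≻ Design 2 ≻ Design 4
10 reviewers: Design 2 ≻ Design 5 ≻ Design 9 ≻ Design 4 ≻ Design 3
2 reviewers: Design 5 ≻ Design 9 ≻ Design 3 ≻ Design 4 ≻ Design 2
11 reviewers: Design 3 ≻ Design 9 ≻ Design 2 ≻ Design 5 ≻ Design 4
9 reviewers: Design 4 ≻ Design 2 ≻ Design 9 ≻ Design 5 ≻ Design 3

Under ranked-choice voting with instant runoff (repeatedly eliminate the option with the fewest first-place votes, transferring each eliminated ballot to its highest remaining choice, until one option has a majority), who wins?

Round 1: Design 3 11, Design 2 10, Design 5 9, Design 4 9, Design 9 8. Design 9 has the fewest and is eliminated.
Round 2: Design 5 17, Design 3 11, Design 2 10, Design 4 9. Design 4 has the fewest and is eliminated.
Round 3: Design 2 19, Design 5 17, Design 3 11. Design 3 has the fewest and is eliminated.
Round 4: Design 2 30, Design 5 17. Design 2 has a majority.

Design 2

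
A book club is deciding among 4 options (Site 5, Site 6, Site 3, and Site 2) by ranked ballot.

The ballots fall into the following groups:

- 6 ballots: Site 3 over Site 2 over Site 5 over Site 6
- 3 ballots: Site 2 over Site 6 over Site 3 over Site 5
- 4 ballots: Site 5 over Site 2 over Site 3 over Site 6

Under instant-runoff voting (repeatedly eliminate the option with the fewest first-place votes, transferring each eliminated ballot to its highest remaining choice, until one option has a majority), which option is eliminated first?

Round 1: Site 3 6, Site 5 4, Site 2 3, Site 6 0. Site 6 has the fewest and is eliminated.
Round 2: Site 3 6, Site 5 4, Site 2 3. Site 2 has the fewest and is eliminated.
Round 3: Site 3 9, Site 5 4. Site 3 has a majority.

Site 6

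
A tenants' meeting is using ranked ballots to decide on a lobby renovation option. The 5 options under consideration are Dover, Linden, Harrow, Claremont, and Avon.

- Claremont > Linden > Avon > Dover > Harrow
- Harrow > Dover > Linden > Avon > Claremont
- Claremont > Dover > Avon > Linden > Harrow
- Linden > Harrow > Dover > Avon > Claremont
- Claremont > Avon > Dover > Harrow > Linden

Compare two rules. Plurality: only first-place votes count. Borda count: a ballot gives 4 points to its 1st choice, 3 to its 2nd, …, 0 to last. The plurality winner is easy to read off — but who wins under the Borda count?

Plurality first-place counts: Dover 0, Linden 1, Harrow 1, Claremont 3, Avon 0 → Claremont.
Borda totals: Dover 11, Linden 10, Harrow 8, Claremont 12, Avon 9 → Claremont.

Claremont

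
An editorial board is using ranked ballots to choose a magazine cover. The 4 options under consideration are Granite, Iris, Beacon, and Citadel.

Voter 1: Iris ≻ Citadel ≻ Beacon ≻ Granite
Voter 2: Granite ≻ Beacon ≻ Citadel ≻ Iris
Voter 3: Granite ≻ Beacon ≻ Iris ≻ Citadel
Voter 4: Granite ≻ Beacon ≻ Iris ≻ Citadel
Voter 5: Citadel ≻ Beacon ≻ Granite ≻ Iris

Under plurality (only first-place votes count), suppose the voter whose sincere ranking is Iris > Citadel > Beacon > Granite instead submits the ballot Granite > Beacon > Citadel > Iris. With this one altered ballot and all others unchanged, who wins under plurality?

First-place totals with the altered ballot: Granite 4, Iris 0, Beacon 0, Citadel 1.
The winner is unchanged: still Granite.

Granite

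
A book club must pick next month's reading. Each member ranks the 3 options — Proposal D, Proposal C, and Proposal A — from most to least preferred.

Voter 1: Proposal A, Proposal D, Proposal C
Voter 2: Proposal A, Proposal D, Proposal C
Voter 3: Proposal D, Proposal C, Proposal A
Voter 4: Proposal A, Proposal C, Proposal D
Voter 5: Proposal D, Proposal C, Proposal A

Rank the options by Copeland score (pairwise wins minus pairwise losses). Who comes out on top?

Proposal A

Pairwise results:
  Proposal D vs Proposal C: Proposal D wins 4–1.
  Proposal D vs Proposal A: Proposal A wins 3–2.
  Proposal C vs Proposal A: Proposal A wins 3–2.
Copeland scores (wins − losses):
  Proposal D: 1 − 1 = 0
  Proposal C: 0 − 2 = -2
  Proposal A: 2 − 0 = 2
Proposal A has the best Copeland score.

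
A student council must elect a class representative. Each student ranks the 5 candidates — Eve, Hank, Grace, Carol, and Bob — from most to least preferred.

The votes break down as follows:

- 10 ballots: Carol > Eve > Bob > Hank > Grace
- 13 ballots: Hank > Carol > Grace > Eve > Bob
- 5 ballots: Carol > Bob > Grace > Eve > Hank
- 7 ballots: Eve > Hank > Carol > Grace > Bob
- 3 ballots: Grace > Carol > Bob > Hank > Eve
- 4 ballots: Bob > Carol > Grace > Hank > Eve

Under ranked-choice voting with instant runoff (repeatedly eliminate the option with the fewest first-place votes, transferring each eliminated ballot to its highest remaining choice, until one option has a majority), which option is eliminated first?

Grace

Round 1: Carol 15, Hank 13, Eve 7, Bob 4, Grace 3. Grace has the fewest and is eliminated.
Round 2: Carol 18, Hank 13, Eve 7, Bob 4. Bob has the fewest and is eliminated.
Round 3: Carol 22, Hank 13, Eve 7. Carol has a majority.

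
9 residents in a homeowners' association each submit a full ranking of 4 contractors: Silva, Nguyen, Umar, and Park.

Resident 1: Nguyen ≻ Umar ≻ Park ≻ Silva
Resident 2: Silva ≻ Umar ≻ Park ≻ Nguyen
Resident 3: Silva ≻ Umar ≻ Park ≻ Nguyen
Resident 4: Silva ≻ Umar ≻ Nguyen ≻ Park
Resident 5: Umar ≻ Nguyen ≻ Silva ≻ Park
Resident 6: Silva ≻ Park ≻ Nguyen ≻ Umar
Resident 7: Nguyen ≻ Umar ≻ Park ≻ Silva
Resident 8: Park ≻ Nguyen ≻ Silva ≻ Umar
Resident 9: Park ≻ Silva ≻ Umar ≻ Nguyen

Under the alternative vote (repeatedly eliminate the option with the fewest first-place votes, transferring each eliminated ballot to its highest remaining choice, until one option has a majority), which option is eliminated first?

Umar

Round 1: Silva 4, Nguyen 2, Park 2, Umar 1. Umar has the fewest and is eliminated.
Round 2: Silva 4, Nguyen 3, Park 2. Park has the fewest and is eliminated.
Round 3: Silva 5, Nguyen 4. Silva has a majority.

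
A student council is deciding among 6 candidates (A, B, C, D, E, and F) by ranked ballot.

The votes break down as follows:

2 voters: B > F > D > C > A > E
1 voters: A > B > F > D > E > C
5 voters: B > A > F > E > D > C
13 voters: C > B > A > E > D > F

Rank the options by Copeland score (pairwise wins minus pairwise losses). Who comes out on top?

Pairwise results:
  A vs B: B wins 20–1.
  A vs C: C wins 15–6.
  A vs D: A wins 19–2.
  A vs E: A wins 21–0.
  A vs F: A wins 19–2.
  B vs C: C wins 13–8.
  B vs D: B wins 21–0.
  B vs E: B wins 21–0.
  B vs F: B wins 21–0.
  C vs D: C wins 13–8.
  C vs E: C wins 15–6.
  C vs F: C wins 13–8.
  D vs E: E wins 18–3.
  D vs F: D wins 13–8.
  E vs F: E wins 13–8.
Copeland scores (wins − losses):
  A: 3 − 2 = 1
  B: 4 − 1 = 3
  C: 5 − 0 = 5
  D: 1 − 4 = -3
  E: 2 − 3 = -1
  F: 0 − 5 = -5
C has the best Copeland score.

C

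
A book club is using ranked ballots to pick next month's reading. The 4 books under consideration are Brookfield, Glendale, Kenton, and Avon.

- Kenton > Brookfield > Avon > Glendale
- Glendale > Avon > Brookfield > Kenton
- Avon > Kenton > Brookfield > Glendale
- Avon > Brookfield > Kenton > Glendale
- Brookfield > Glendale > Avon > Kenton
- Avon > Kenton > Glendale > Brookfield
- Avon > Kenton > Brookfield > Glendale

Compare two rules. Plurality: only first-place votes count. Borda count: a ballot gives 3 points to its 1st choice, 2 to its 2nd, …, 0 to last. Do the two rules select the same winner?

Plurality first-place counts: Brookfield 1, Glendale 1, Kenton 1, Avon 4 → Avon.
Borda totals: Brookfield 10, Glendale 6, Kenton 10, Avon 16 → Avon.
The two rules agree on Avon.

Yes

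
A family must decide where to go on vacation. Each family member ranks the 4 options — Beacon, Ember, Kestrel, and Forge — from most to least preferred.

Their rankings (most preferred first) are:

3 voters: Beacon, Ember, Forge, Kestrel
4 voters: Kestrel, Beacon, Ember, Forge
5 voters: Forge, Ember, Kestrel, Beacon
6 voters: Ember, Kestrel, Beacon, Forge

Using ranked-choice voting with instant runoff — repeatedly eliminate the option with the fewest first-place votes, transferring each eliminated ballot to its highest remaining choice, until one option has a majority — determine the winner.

Ember

Round 1: Ember 6, Forge 5, Kestrel 4, Beacon 3. Beacon has the fewest and is eliminated.
Round 2: Ember 9, Forge 5, Kestrel 4. Kestrel has the fewest and is eliminated.
Round 3: Ember 13, Forge 5. Ember has a majority.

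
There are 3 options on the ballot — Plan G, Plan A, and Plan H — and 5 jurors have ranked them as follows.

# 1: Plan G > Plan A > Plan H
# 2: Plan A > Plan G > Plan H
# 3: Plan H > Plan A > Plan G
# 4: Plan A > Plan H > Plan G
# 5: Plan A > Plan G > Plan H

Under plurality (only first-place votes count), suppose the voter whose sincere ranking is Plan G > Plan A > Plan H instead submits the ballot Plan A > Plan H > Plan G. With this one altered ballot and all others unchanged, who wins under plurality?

Plan A

First-place totals with the altered ballot: Plan G 0, Plan A 4, Plan H 1.
The winner is unchanged: still Plan A.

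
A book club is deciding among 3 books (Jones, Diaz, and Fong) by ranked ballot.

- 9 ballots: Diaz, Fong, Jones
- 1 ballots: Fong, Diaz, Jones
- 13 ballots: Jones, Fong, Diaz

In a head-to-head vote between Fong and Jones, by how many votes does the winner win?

3

Ballots ranking Fong above Jones: 9+1 = 10.
Ballots ranking Jones above Fong: 13.
Jones wins 13–10, a margin of 3.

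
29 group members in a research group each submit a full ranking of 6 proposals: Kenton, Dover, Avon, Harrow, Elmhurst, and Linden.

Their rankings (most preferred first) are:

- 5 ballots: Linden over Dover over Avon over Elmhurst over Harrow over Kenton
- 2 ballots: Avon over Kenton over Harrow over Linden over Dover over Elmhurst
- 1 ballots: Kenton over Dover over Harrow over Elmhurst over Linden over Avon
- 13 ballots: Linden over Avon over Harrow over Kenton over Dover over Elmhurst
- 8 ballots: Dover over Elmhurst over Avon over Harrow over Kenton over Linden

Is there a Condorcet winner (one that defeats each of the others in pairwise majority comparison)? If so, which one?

Head-to-head results (29 voters total):
Kenton vs Dover: Kenton wins 16–13.
Kenton vs Avon: Avon wins 28–1.
Kenton vs Harrow: Harrow wins 26–3.
Kenton vs Elmhurst: Kenton wins 16–13.
Kenton vs Linden: Linden wins 18–11.
Dover vs Avon: Avon wins 15–14.
Dover vs Harrow: Harrow wins 15–14.
Dover vs Elmhurst: Dover wins 29–0.
Dover vs Linden: Linden wins 20–9.
Avon vs Harrow: Avon wins 28–1.
Avon vs Elmhurst: Avon wins 20–9.
Avon vs Linden: Linden wins 19–10.
Harrow vs Elmhurst: Harrow wins 16–13.
Harrow vs Linden: Linden wins 18–11.
Elmhurst vs Linden: Linden wins 20–9.
Linden beats each rival — Kenton (18–11), Dover (20–9), Avon (19–10), Harrow (18–11), Elmhurst (20–9) — so Linden is the Condorcet winner.

Linden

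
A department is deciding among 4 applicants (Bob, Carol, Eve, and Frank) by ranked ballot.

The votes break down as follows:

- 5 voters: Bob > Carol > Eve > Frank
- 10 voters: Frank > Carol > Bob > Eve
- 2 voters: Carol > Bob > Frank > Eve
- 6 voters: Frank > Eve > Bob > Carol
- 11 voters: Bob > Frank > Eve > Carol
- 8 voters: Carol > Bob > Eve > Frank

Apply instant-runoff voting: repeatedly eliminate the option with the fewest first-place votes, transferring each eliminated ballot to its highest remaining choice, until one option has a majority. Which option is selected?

Bob

Round 1: Bob 16, Frank 16, Carol 10, Eve 0. Eve has the fewest and is eliminated.
Round 2: Bob 16, Frank 16, Carol 10. Carol has the fewest and is eliminated.
Round 3: Bob 26, Frank 16. Bob has a majority.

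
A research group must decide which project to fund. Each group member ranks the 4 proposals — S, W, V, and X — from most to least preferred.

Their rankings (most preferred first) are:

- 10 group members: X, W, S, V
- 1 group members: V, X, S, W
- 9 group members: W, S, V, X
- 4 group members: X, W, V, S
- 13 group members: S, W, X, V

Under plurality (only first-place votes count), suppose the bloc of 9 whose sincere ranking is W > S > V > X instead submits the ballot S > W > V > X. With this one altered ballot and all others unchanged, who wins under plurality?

S

First-place totals with the altered ballot: S 22, W 0, V 1, X 14.
The switch changes the winner from X to S.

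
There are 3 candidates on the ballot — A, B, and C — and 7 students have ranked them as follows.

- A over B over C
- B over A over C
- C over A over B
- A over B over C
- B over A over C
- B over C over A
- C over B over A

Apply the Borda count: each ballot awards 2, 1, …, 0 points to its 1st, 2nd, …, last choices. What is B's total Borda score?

Borda scores:
  A: 2 + 1 + 1 + 2 + 1 + 0 + 0 = 7
  B: 1 + 2 + 0 + 1 + 2 + 2 + 1 = 9
  C: 0 + 0 + 2 + 0 + 0 + 1 + 2 = 5

9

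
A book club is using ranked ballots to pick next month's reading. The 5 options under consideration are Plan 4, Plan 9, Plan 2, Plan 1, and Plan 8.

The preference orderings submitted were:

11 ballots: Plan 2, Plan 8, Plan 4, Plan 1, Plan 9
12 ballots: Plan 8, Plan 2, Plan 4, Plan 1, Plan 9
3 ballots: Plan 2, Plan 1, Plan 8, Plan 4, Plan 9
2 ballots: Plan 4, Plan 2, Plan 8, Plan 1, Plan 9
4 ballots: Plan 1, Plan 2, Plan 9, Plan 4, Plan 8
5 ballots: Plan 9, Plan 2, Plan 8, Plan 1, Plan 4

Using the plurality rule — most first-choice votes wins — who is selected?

Plan 2

First-place vote totals:
  Plan 4: 2
  Plan 9: 5
  Plan 2: 14
  Plan 1: 4
  Plan 8: 12
Plan 2 has the most first-place votes.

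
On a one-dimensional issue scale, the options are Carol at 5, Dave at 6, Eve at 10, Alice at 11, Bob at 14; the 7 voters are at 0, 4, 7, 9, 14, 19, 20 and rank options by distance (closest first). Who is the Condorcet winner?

With single-peaked preferences on a line, the Condorcet winner is the candidate closest to the median voter.
The median voter (position 9) is closest to Eve at 10.
Check: Eve vs Dave — voters closer to Eve: 4 of 7.

Eve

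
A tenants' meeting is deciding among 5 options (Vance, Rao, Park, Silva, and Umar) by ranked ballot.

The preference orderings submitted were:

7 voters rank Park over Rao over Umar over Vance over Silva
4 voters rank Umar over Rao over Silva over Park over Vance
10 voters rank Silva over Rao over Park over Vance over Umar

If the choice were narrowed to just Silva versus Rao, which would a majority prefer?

Ballots ranking Silva above Rao: 10.
Ballots ranking Rao above Silva: 7+4 = 11.
Rao wins the head-to-head, 11–10.

Rao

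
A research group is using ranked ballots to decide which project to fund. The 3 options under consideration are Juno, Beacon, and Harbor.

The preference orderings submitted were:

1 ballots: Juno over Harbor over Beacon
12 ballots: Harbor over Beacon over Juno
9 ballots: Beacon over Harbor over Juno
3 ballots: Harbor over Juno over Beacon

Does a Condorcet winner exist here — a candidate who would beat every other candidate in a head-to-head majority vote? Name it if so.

Head-to-head results (25 voters total):
Juno vs Beacon: Beacon wins 21–4.
Juno vs Harbor: Harbor wins 24–1.
Beacon vs Harbor: Harbor wins 16–9.
Harbor beats each rival — Juno (24–1), Beacon (16–9) — so Harbor is the Condorcet winner.

Harbor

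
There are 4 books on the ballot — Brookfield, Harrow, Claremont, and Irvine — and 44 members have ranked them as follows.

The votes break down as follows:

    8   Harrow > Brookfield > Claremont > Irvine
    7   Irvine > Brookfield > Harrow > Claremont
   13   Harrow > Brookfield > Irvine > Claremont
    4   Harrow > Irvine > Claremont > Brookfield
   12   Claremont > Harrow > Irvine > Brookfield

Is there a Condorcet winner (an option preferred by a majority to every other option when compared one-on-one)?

Head-to-head results (44 voters total):
Brookfield vs Harrow: Harrow wins 37–7.
Brookfield vs Claremont: Brookfield wins 28–16.
Brookfield vs Irvine: Irvine wins 23–21.
Harrow vs Claremont: Harrow wins 32–12.
Harrow vs Irvine: Harrow wins 37–7.
Claremont vs Irvine: Irvine wins 24–20.
Harrow beats each rival — Brookfield (37–7), Claremont (32–12), Irvine (37–7) — so Harrow is the Condorcet winner.

Yes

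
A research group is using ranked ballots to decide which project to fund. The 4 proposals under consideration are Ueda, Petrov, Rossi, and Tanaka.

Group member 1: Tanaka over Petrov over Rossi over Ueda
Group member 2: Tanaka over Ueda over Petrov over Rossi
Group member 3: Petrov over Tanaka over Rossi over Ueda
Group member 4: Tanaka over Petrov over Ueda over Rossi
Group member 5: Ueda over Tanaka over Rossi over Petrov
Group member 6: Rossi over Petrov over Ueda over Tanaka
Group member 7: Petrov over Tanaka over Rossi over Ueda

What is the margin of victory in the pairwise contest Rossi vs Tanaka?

Ballots ranking Rossi above Tanaka: 1.
Ballots ranking Tanaka above Rossi: 6.
Tanaka wins 6–1, a margin of 5.

5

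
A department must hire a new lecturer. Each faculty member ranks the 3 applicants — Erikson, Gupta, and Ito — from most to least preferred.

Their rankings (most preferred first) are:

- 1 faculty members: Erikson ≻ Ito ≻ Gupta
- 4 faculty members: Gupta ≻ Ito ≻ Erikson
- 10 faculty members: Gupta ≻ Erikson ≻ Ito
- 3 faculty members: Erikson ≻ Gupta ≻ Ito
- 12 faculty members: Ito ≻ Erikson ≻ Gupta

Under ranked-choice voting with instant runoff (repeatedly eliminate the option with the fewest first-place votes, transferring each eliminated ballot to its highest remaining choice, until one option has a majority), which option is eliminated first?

Erikson

Round 1: Gupta 14, Ito 12, Erikson 4. Erikson has the fewest and is eliminated.
Round 2: Gupta 17, Ito 13. Gupta has a majority.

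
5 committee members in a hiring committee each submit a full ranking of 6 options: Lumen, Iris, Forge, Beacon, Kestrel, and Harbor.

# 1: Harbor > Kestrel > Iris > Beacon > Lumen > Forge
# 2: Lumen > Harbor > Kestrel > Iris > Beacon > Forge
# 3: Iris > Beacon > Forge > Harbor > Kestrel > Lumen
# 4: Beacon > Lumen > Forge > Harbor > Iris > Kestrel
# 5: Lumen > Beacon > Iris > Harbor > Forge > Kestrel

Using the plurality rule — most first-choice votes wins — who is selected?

First-place vote totals:
  Lumen: 2
  Iris: 1
  Forge: 0
  Beacon: 1
  Kestrel: 0
  Harbor: 1
Lumen has the most first-place votes.

Lumen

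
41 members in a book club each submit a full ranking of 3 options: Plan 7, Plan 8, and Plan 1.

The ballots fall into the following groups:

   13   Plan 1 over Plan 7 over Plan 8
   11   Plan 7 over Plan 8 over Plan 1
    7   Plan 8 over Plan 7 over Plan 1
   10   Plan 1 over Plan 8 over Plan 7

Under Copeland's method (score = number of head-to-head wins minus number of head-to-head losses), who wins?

Plan 1

Pairwise results:
  Plan 7 vs Plan 8: Plan 7 wins 24–17.
  Plan 7 vs Plan 1: Plan 1 wins 23–18.
  Plan 8 vs Plan 1: Plan 1 wins 23–18.
Copeland scores (wins − losses):
  Plan 7: 1 − 1 = 0
  Plan 8: 0 − 2 = -2
  Plan 1: 2 − 0 = 2
Plan 1 has the best Copeland score.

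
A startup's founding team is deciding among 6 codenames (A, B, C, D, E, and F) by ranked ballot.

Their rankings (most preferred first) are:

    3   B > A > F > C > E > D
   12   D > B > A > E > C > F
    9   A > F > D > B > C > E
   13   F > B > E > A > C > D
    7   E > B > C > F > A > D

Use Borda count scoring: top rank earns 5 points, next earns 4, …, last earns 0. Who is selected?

B

Borda scores:
  A: 3·4 + 12·3 + 9·5 + 13·2 + 7·1 = 126
  B: 3·5 + 12·4 + 9·2 + 13·4 + 7·4 = 161
  C: 3·2 + 12·1 + 9·1 + 13·1 + 7·3 = 61
  D: 3·0 + 12·5 + 9·3 + 13·0 + 7·0 = 87
  E: 3·1 + 12·2 + 9·0 + 13·3 + 7·5 = 101
  F: 3·3 + 12·0 + 9·4 + 13·5 + 7·2 = 124
B has the highest total.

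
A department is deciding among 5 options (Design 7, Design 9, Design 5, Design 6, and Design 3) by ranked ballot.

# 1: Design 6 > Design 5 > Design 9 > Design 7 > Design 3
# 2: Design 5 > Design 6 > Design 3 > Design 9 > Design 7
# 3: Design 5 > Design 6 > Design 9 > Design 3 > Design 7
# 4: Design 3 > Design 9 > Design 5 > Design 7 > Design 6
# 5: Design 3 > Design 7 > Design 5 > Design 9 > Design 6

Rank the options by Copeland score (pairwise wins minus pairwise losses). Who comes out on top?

Design 5

Pairwise results:
  Design 7 vs Design 9: Design 9 wins 4–1.
  Design 7 vs Design 5: Design 5 wins 4–1.
  Design 7 vs Design 6: Design 6 wins 3–2.
  Design 7 vs Design 3: Design 3 wins 4–1.
  Design 9 vs Design 5: Design 5 wins 4–1.
  Design 9 vs Design 6: Design 6 wins 3–2.
  Design 9 vs Design 3: Design 3 wins 3–2.
  Design 5 vs Design 6: Design 5 wins 4–1.
  Design 5 vs Design 3: Design 5 wins 3–2.
  Design 6 vs Design 3: Design 6 wins 3–2.
Copeland scores (wins − losses):
  Design 7: 0 − 4 = -4
  Design 9: 1 − 3 = -2
  Design 5: 4 − 0 = 4
  Design 6: 3 − 1 = 2
  Design 3: 2 − 2 = 0
Design 5 has the best Copeland score.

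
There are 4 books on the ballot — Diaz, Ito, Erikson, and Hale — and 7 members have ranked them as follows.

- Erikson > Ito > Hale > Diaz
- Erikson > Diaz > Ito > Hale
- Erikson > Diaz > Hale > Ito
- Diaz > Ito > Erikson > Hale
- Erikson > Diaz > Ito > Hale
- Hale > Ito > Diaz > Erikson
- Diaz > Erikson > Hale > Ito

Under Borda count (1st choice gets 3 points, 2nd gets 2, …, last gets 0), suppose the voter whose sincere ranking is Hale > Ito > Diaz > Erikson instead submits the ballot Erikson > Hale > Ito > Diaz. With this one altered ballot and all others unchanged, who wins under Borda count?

Borda totals with the altered ballot: Diaz 12, Ito 7, Erikson 18, Hale 5.
The winner is unchanged: still Erikson.

Erikson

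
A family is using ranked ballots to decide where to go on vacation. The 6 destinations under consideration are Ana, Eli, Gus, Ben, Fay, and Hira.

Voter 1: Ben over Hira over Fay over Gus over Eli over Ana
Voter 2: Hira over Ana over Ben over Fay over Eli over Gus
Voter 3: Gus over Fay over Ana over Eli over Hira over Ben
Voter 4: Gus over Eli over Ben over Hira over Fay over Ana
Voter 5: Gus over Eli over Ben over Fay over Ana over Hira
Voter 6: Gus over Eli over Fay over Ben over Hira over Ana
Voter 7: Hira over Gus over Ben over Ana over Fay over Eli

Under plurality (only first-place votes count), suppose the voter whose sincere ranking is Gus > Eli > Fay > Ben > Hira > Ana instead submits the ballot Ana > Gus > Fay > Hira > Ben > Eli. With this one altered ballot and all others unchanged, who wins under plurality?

Gus

First-place totals with the altered ballot: Ana 1, Eli 0, Gus 3, Ben 1, Fay 0, Hira 2.
The winner is unchanged: still Gus.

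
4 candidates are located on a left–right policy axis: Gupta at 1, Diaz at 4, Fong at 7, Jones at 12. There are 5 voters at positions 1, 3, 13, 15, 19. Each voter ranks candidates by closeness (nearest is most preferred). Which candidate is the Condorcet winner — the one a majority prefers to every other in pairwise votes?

Jones

With single-peaked preferences on a line, the Condorcet winner is the candidate closest to the median voter.
The median voter (position 13) is closest to Jones at 12.
Check: Jones vs Fong — voters closer to Jones: 3 of 5.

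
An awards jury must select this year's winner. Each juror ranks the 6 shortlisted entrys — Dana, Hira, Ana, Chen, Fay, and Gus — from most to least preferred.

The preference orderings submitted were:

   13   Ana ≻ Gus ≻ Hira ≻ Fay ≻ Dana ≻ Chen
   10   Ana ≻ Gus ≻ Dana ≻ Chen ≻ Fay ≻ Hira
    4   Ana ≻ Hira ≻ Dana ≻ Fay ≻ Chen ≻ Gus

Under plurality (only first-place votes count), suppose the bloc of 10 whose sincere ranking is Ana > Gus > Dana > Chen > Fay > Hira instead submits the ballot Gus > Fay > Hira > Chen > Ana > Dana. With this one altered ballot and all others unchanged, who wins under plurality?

Ana

First-place totals with the altered ballot: Dana 0, Hira 0, Ana 17, Chen 0, Fay 0, Gus 10.
The winner is unchanged: still Ana.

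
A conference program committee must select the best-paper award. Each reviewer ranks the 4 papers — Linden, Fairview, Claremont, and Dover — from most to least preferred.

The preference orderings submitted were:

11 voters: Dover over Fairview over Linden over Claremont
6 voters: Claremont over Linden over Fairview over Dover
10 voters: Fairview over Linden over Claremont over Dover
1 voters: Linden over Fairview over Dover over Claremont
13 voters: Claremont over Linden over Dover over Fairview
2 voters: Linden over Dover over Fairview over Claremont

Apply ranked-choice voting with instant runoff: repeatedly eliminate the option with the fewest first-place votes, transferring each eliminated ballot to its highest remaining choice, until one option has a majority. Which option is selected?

Round 1: Claremont 19, Dover 11, Fairview 10, Linden 3. Linden has the fewest and is eliminated.
Round 2: Claremont 19, Dover 13, Fairview 11. Fairview has the fewest and is eliminated.
Round 3: Claremont 29, Dover 14. Claremont has a majority.

Claremont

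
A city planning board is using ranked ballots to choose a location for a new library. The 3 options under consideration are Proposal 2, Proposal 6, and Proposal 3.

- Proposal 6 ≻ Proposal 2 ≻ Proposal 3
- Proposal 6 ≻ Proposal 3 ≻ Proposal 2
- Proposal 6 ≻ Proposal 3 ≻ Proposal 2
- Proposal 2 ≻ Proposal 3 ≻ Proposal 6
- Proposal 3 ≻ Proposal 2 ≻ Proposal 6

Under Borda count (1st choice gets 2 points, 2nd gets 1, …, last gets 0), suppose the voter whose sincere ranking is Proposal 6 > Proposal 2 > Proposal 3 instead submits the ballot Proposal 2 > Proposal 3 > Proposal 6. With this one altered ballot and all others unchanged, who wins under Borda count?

Proposal 3

Borda totals with the altered ballot: Proposal 2 5, Proposal 6 4, Proposal 3 6.
The switch changes the winner from Proposal 6 to Proposal 3.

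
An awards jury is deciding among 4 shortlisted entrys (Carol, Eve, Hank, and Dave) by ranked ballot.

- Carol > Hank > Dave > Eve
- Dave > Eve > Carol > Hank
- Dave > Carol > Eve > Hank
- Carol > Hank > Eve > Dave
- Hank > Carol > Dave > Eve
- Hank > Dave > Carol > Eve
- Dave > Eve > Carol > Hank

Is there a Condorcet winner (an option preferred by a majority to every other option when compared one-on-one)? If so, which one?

Head-to-head results (7 voters total):
Carol vs Eve: Carol wins 5–2.
Carol vs Hank: Carol wins 5–2.
Carol vs Dave: Dave wins 4–3.
Eve vs Hank: Hank wins 4–3.
Eve vs Dave: Dave wins 6–1.
Hank vs Dave: Hank wins 4–3.
No candidate beats all others: Carol beats Hank beats Dave beats Carol, a majority cycle.

None — there is no Condorcet winner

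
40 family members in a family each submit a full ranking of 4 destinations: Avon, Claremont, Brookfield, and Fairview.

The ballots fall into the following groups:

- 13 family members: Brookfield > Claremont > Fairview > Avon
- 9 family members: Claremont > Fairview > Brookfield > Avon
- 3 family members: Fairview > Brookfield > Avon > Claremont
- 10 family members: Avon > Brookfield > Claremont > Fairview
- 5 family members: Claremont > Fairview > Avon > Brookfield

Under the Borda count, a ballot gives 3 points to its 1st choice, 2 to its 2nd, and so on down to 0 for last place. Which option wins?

Borda scores:
  Avon: 13·0 + 9·0 + 3·1 + 10·3 + 5·1 = 38
  Claremont: 13·2 + 9·3 + 3·0 + 10·1 + 5·3 = 78
  Brookfield: 13·3 + 9·1 + 3·2 + 10·2 + 5·0 = 74
  Fairview: 13·1 + 9·2 + 3·3 + 10·0 + 5·2 = 50
Claremont has the highest total.

Claremont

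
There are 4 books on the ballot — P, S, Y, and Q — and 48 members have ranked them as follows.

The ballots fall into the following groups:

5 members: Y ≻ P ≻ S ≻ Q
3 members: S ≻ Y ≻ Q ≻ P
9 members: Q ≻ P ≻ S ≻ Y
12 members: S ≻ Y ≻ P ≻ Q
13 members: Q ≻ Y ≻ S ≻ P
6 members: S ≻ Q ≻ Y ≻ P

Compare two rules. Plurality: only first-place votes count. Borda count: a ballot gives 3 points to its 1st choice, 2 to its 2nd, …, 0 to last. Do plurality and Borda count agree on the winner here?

Plurality first-place counts: P 0, S 21, Y 5, Q 22 → Q.
Borda totals: P 40, S 90, Y 77, Q 81 → S.
The two rules disagree: plurality picks Q, Borda picks S.

No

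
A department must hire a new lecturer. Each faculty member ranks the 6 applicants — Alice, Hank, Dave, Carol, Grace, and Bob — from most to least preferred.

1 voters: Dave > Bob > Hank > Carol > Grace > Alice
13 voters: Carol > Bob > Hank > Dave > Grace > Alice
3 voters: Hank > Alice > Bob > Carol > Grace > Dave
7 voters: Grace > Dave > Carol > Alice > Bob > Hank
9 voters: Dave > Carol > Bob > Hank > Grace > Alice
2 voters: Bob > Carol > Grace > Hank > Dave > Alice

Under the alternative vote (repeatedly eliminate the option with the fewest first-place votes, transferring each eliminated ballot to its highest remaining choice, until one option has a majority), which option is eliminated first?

Alice

Round 1: Carol 13, Dave 10, Grace 7, Hank 3, Bob 2, Alice 0. Alice has the fewest and is eliminated.
Round 2: Carol 13, Dave 10, Grace 7, Hank 3, Bob 2. Bob has the fewest and is eliminated.
Round 3: Carol 15, Dave 10, Grace 7, Hank 3. Hank has the fewest and is eliminated.
Round 4: Carol 18, Dave 10, Grace 7. Carol has a majority.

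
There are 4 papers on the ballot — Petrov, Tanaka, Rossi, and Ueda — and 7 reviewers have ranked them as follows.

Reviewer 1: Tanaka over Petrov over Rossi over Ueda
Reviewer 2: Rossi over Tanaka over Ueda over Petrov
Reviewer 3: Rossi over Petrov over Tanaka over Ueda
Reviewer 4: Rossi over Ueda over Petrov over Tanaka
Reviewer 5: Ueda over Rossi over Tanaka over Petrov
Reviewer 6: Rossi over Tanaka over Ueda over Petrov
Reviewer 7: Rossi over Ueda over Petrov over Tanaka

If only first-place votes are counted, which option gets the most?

Rossi

First-place vote totals:
  Petrov: 0
  Tanaka: 1
  Rossi: 5
  Ueda: 1
Rossi has the most first-place votes.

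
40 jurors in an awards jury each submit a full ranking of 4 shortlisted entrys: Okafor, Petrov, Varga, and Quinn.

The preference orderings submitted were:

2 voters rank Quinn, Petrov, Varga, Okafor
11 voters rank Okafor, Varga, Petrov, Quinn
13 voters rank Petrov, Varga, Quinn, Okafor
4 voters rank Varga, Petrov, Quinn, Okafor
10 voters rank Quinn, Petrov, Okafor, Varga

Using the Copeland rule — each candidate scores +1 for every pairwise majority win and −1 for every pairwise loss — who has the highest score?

Petrov

Pairwise results:
  Okafor vs Petrov: Petrov wins 29–11.
  Okafor vs Varga: Okafor wins 21–19.
  Okafor vs Quinn: Quinn wins 29–11.
  Petrov vs Varga: Petrov wins 25–15.
  Petrov vs Quinn: Petrov wins 28–12.
  Varga vs Quinn: Varga wins 28–12.
Copeland scores (wins − losses):
  Okafor: 1 − 2 = -1
  Petrov: 3 − 0 = 3
  Varga: 1 − 2 = -1
  Quinn: 1 − 2 = -1
Petrov has the best Copeland score.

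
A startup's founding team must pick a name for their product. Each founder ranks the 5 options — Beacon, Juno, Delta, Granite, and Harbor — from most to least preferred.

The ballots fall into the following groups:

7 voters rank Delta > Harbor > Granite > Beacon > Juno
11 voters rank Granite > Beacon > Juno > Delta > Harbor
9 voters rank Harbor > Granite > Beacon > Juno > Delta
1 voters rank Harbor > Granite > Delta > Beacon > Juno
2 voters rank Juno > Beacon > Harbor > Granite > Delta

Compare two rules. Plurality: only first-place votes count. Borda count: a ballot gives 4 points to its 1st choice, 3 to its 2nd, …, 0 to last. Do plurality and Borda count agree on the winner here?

Plurality first-place counts: Beacon 0, Juno 2, Delta 7, Granite 11, Harbor 10 → Granite.
Borda totals: Beacon 65, Juno 39, Delta 41, Granite 90, Harbor 65 → Granite.
The two rules agree on Granite.

Yes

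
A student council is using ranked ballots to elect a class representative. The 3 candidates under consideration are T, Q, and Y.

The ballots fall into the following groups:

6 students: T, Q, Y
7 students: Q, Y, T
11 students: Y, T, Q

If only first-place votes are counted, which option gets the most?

First-place vote totals:
  T: 6
  Q: 7
  Y: 11
Y has the most first-place votes.

Y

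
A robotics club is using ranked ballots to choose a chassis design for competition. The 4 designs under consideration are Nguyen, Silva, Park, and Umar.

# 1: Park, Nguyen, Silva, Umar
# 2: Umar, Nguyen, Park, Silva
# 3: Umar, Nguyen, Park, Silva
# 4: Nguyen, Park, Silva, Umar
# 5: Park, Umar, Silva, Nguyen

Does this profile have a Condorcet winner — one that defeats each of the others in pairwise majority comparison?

Head-to-head results (5 voters total):
Nguyen vs Silva: Nguyen wins 4–1.
Nguyen vs Park: Nguyen wins 3–2.
Nguyen vs Umar: Umar wins 3–2.
Silva vs Park: Park wins 5–0.
Silva vs Umar: Umar wins 3–2.
Park vs Umar: Park wins 3–2.
No candidate beats all others: Nguyen beats Park beats Umar beats Nguyen, a majority cycle.

No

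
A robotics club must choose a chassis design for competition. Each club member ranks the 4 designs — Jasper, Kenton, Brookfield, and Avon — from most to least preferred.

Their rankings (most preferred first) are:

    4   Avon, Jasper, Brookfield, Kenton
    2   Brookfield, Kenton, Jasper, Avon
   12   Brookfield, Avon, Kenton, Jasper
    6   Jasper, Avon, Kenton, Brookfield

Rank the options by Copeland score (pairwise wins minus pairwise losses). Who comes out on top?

Brookfield

Pairwise results:
  Jasper vs Kenton: Kenton wins 14–10.
  Jasper vs Brookfield: Brookfield wins 14–10.
  Jasper vs Avon: Avon wins 16–8.
  Kenton vs Brookfield: Brookfield wins 18–6.
  Kenton vs Avon: Avon wins 22–2.
  Brookfield vs Avon: Brookfield wins 14–10.
Copeland scores (wins − losses):
  Jasper: 0 − 3 = -3
  Kenton: 1 − 2 = -1
  Brookfield: 3 − 0 = 3
  Avon: 2 − 1 = 1
Brookfield has the best Copeland score.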